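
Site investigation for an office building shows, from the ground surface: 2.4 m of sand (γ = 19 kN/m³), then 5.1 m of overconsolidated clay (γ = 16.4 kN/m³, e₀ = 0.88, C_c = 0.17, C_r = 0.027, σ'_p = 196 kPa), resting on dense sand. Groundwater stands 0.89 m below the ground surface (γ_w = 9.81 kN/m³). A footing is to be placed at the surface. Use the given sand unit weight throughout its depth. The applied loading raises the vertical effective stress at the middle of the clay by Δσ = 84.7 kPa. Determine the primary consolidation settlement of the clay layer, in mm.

Mid-depth of clay below the ground surface: z = 2.4 + 5.1/2 = 4.95 m.
Total vertical stress at mid-clay: σ_v = 19×2.4 + 16.4×2.55 = 87.42 kPa.
Pore pressure: u = 9.81×(4.95 − 0.89) = 39.829 kPa.
Initial effective stress: σ'_0 = σ_v − u = 87.42 − 39.829 = 47.591 kPa.
Final effective stress: σ'_f = 47.591 + 84.7 = 132.29 kPa.
σ'_f = 132.29 ≤ σ'_p = 196 kPa, so the clay remains overconsolidated and only the recompression index applies:
S_c = C_r·H/(1+e₀)·log₁₀(σ'_f/σ'_0) = 0.027×5.1/1.88×log₁₀(132.29/47.591)
    = 0.073246 × 0.444 = 0.03252 m

S_c ≈ 32.5 mm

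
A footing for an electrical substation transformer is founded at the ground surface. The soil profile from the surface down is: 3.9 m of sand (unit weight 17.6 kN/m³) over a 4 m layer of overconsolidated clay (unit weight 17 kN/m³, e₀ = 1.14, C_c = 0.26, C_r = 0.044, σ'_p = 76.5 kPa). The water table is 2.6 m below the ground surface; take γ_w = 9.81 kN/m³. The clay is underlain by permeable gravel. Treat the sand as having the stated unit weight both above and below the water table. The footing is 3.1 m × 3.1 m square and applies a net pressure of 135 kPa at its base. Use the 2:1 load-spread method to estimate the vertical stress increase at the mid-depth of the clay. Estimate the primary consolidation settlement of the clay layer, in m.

Mid-depth of clay below the ground surface: z = 3.9 + 4/2 = 5.9 m.
Total vertical stress at mid-clay: σ_v = 17.6×3.9 + 17×2 = 102.64 kPa.
Pore pressure: u = 9.81×(5.9 − 2.6) = 32.373 kPa.
Initial effective stress: σ'_0 = σ_v − u = 102.64 − 32.373 = 70.267 kPa.
Stress increase at mid-clay by the 2:1 spreading method:
Δσ = qBL/((B+z)(L+z)) = 135×3.1×3.1/((3.1+5.9)(3.1+5.9)) = 16.017 kPa
Final effective stress: σ'_f = 70.267 + 16.017 = 86.284 kPa.
σ'_f = 86.284 > σ'_p = 76.5 kPa, so the stress path crosses the preconsolidation pressure — recompression up to σ'_p, then virgin compression beyond:
S_c = H/(1+e₀)·[C_r·log₁₀(σ'_p/σ'_0) + C_c·log₁₀(σ'_f/σ'_p)]
    = 4/2.14 × [0.044×log₁₀(76.5/70.267) + 0.26×log₁₀(86.284/76.5)]
    = 1.8692 × [0.001624 + 0.01359] = 0.02844 m

S_c ≈ 0.0284 m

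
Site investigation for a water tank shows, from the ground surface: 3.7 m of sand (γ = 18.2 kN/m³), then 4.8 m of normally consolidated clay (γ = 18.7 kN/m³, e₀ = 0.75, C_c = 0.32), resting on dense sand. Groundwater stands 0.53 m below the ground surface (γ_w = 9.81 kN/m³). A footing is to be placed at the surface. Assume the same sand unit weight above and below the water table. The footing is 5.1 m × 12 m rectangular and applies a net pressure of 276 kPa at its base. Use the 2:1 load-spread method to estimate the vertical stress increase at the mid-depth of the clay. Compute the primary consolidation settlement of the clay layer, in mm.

Mid-depth of clay below the ground surface: z = 3.7 + 4.8/2 = 6.1 m.
Total vertical stress at mid-clay: σ_v = 18.2×3.7 + 18.7×2.4 = 112.22 kPa.
Pore pressure: u = 9.81×(6.1 − 0.53) = 54.642 kPa.
Initial effective stress: σ'_0 = σ_v − u = 112.22 − 54.642 = 57.578 kPa.
Stress increase at mid-clay by the 2:1 spreading method:
Δσ = qBL/((B+z)(L+z)) = 276×5.1×12/((5.1+6.1)(12+6.1)) = 83.323 kPa
Final effective stress: σ'_f = σ'_0 + Δσ = 57.578 + 83.323 = 140.9 kPa.
Normally consolidated clay, so the full stress increment lies on the virgin compression line:
S_c = C_c·H/(1+e₀)·log₁₀(σ'_f/σ'_0) = 0.32×4.8/(1+0.75)×log₁₀(140.9/57.578)
    = 0.87771 × 0.38865 = 0.3411 m

S_c ≈ 341 mm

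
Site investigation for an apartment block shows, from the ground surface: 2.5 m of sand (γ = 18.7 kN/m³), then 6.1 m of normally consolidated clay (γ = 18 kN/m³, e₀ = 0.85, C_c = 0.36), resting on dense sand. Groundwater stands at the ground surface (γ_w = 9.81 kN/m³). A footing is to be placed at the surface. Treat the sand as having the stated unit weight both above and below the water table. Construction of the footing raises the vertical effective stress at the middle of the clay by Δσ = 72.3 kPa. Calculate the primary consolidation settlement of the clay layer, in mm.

Mid-depth of clay below the ground surface: z = 2.5 + 6.1/2 = 5.55 m.
Total vertical stress at mid-clay: σ_v = 18.7×2.5 + 18×3.05 = 101.65 kPa.
Pore pressure: u = 9.81×(5.55 − 0) = 54.446 kPa.
Initial effective stress: σ'_0 = σ_v − u = 101.65 − 54.446 = 47.204 kPa.
Final effective stress: σ'_f = σ'_0 + Δσ = 47.204 + 72.3 = 119.5 kPa.
Normally consolidated clay, so the full stress increment lies on the virgin compression line:
S_c = C_c·H/(1+e₀)·log₁₀(σ'_f/σ'_0) = 0.36×6.1/(1+0.85)×log₁₀(119.5/47.204)
    = 1.187 × 0.40339 = 0.4788 m

S_c ≈ 479 mm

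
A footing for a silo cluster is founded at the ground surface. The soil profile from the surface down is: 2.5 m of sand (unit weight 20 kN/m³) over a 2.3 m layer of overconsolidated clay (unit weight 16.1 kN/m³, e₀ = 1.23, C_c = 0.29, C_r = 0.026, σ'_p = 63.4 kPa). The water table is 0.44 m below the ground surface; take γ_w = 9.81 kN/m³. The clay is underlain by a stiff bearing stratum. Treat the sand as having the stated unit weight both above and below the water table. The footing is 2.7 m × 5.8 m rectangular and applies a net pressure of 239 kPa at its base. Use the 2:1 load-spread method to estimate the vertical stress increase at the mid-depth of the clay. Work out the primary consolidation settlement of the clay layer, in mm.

S_c ≈ 64.7 mm

Mid-depth of clay below the ground surface: z = 2.5 + 2.3/2 = 3.65 m.
Total vertical stress at mid-clay: σ_v = 20×2.5 + 16.1×1.15 = 68.515 kPa.
Pore pressure: u = 9.81×(3.65 − 0.44) = 31.49 kPa.
Initial effective stress: σ'_0 = σ_v − u = 68.515 − 31.49 = 37.025 kPa.
Stress increase at mid-clay by the 2:1 spreading method:
Δσ = qBL/((B+z)(L+z)) = 239×2.7×5.8/((2.7+3.65)(5.8+3.65)) = 62.371 kPa
Final effective stress: σ'_f = 37.025 + 62.371 = 99.396 kPa.
σ'_f = 99.396 > σ'_p = 63.4 kPa, so the stress path crosses the preconsolidation pressure — recompression up to σ'_p, then virgin compression beyond:
S_c = H/(1+e₀)·[C_r·log₁₀(σ'_p/σ'_0) + C_c·log₁₀(σ'_f/σ'_p)]
    = 2.3/2.23 × [0.026×log₁₀(63.4/37.025) + 0.29×log₁₀(99.396/63.4)]
    = 1.0314 × [0.0060734 + 0.056631] = 0.06467 m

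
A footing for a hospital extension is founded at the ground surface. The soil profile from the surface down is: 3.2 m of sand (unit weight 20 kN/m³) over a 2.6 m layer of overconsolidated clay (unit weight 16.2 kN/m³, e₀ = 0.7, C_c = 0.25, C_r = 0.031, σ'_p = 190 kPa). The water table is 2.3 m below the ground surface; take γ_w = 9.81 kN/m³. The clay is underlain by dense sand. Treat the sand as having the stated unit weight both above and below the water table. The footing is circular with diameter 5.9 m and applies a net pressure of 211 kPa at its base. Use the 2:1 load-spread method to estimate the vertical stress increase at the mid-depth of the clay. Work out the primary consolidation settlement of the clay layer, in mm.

S_c ≈ 15 mm

Mid-depth of clay below the ground surface: z = 3.2 + 2.6/2 = 4.5 m.
Total vertical stress at mid-clay: σ_v = 20×3.2 + 16.2×1.3 = 85.06 kPa.
Pore pressure: u = 9.81×(4.5 − 2.3) = 21.582 kPa.
Initial effective stress: σ'_0 = σ_v − u = 85.06 − 21.582 = 63.478 kPa.
Stress increase at mid-clay by the 2:1 spreading method:
Δσ ≈ qD²/(D+z)² = 211×5.9²/(5.9+4.5)² = 67.908 kPa
Final effective stress: σ'_f = 63.478 + 67.908 = 131.39 kPa.
σ'_f = 131.39 ≤ σ'_p = 190 kPa, so the clay remains overconsolidated and only the recompression index applies:
S_c = C_r·H/(1+e₀)·log₁₀(σ'_f/σ'_0) = 0.031×2.6/1.7×log₁₀(131.39/63.478)
    = 0.047411 × 0.31594 = 0.01498 m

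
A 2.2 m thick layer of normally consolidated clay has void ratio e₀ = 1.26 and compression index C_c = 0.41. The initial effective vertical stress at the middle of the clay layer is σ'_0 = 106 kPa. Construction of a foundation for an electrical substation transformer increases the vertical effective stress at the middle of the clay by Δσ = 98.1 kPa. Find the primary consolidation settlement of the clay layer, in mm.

S_c ≈ 114 mm

Final effective stress: σ'_f = σ'_0 + Δσ = 106 + 98.1 = 204.1 kPa.
Normally consolidated clay, so the full stress increment lies on the virgin compression line:
S_c = C_c·H/(1+e₀)·log₁₀(σ'_f/σ'_0) = 0.41×2.2/(1+1.26)×log₁₀(204.1/106)
    = 0.39912 × 0.28454 = 0.1136 m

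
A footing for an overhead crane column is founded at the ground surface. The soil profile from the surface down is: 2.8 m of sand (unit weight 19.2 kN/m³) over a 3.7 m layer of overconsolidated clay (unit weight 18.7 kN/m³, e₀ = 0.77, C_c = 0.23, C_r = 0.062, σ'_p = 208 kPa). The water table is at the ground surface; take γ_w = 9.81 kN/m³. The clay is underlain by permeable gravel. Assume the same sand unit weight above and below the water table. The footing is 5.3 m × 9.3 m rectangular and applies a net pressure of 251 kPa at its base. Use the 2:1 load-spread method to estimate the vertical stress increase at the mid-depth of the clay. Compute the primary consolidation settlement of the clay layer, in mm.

Mid-depth of clay below the ground surface: z = 2.8 + 3.7/2 = 4.65 m.
Total vertical stress at mid-clay: σ_v = 19.2×2.8 + 18.7×1.85 = 88.355 kPa.
Pore pressure: u = 9.81×(4.65 − 0) = 45.617 kPa.
Initial effective stress: σ'_0 = σ_v − u = 88.355 − 45.617 = 42.738 kPa.
Stress increase at mid-clay by the 2:1 spreading method:
Δσ = qBL/((B+z)(L+z)) = 251×5.3×9.3/((5.3+4.65)(9.3+4.65)) = 89.132 kPa
Final effective stress: σ'_f = 42.738 + 89.132 = 131.87 kPa.
σ'_f = 131.87 ≤ σ'_p = 208 kPa, so the clay remains overconsolidated and only the recompression index applies:
S_c = C_r·H/(1+e₀)·log₁₀(σ'_f/σ'_0) = 0.062×3.7/1.77×log₁₀(131.87/42.738)
    = 0.1296 × 0.48933 = 0.06342 m

S_c ≈ 63.4 mm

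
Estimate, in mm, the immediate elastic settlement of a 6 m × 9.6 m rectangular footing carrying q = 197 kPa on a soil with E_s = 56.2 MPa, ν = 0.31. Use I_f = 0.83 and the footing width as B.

S_e ≈ 15.8 mm

Immediate (elastic) settlement: S_e = q·B·(1−ν²)/E_s · I_f.
E_s = 56.2 MPa = 56200 kPa.
S_e = 197 × 6 × (1 − 0.31²) / 56200 × 0.83
    = 197 × 6 × 0.9039 / 56200 × 0.83
    = 0.01578 m = 15.78 mm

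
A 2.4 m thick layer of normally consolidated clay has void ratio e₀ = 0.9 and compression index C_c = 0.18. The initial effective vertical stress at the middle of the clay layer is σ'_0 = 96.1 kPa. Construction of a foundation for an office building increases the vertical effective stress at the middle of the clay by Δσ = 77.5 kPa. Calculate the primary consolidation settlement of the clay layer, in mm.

Final effective stress: σ'_f = σ'_0 + Δσ = 96.1 + 77.5 = 173.6 kPa.
Normally consolidated clay, so the full stress increment lies on the virgin compression line:
S_c = C_c·H/(1+e₀)·log₁₀(σ'_f/σ'_0) = 0.18×2.4/(1+0.9)×log₁₀(173.6/96.1)
    = 0.22737 × 0.25683 = 0.0584 m

S_c ≈ 58.4 mm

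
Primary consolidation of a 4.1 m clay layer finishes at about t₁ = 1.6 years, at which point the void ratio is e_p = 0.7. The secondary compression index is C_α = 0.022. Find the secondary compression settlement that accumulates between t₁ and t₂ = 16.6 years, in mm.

Secondary compression: S_s = C_α·H/(1+e_p)·log₁₀(t₂/t₁)
S_s = 0.022×4.1/(1+0.7)×log₁₀(16.6/1.6)
    = 0.05306 × 1.016 = 0.05391 m

S_s ≈ 53.9 mm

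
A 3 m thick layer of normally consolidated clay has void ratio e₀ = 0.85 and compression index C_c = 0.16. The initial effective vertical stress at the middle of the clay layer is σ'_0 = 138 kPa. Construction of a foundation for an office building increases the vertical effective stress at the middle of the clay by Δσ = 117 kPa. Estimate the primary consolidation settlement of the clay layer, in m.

Final effective stress: σ'_f = σ'_0 + Δσ = 138 + 117 = 255 kPa.
Normally consolidated clay, so the full stress increment lies on the virgin compression line:
S_c = C_c·H/(1+e₀)·log₁₀(σ'_f/σ'_0) = 0.16×3/(1+0.85)×log₁₀(255/138)
    = 0.25946 × 0.26666 = 0.06919 m

S_c ≈ 0.0692 m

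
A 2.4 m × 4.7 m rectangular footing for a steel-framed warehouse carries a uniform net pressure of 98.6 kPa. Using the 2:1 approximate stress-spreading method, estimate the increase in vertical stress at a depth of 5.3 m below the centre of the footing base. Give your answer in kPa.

Δσ_z ≈ 14.4 kPa

By the 2:1 method the load spreads at 1 horizontal : 2 vertical, so at depth z the loaded area has grown by z in each plan dimension:
Δσ = qBL/((B+z)(L+z)) = 98.6×2.4×4.7/((2.4+5.3)(4.7+5.3)) = 14.444 kPa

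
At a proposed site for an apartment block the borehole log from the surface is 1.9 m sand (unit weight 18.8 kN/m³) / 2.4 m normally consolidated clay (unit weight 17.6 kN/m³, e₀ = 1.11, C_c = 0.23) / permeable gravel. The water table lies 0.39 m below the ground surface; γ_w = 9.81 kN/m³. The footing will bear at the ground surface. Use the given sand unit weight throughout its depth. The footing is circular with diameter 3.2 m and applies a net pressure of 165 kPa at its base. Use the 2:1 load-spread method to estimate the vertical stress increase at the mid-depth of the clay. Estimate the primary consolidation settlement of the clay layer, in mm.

S_c ≈ 99.8 mm

Mid-depth of clay below the ground surface: z = 1.9 + 2.4/2 = 3.1 m.
Total vertical stress at mid-clay: σ_v = 18.8×1.9 + 17.6×1.2 = 56.84 kPa.
Pore pressure: u = 9.81×(3.1 − 0.39) = 26.585 kPa.
Initial effective stress: σ'_0 = σ_v − u = 56.84 − 26.585 = 30.255 kPa.
Stress increase at mid-clay by the 2:1 spreading method:
Δσ ≈ qD²/(D+z)² = 165×3.2²/(3.2+3.1)² = 42.57 kPa
Final effective stress: σ'_f = σ'_0 + Δσ = 30.255 + 42.57 = 72.825 kPa.
Normally consolidated clay, so the full stress increment lies on the virgin compression line:
S_c = C_c·H/(1+e₀)·log₁₀(σ'_f/σ'_0) = 0.23×2.4/(1+1.11)×log₁₀(72.825/30.255)
    = 0.26161 × 0.38148 = 0.0998 m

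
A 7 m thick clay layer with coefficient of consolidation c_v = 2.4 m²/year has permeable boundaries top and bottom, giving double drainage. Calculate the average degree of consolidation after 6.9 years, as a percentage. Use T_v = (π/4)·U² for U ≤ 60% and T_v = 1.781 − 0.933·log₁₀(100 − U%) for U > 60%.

Drainage path length: H_d = H/2 = 3.5 m (double drainage).
T_v = c_v·t/H_d² = 2.4×6.9/3.5² = 1.3518.
T_v = 1.3518 corresponds to the U > 60% branch:
U = 1 − 10^((1.781 − T_v)/0.933)/100 = 0.9712

U ≈ 97.1 %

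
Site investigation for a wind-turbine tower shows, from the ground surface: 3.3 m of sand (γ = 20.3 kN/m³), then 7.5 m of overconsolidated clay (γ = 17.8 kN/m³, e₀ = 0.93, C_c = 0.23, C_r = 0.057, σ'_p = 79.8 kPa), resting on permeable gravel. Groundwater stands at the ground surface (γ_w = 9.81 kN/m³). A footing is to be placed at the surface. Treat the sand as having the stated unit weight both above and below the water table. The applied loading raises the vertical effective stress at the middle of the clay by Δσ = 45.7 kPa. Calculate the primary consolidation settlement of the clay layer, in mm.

Mid-depth of clay below the ground surface: z = 3.3 + 7.5/2 = 7.05 m.
Total vertical stress at mid-clay: σ_v = 20.3×3.3 + 17.8×3.75 = 133.74 kPa.
Pore pressure: u = 9.81×(7.05 − 0) = 69.16 kPa.
Initial effective stress: σ'_0 = σ_v − u = 133.74 − 69.16 = 64.58 kPa.
Final effective stress: σ'_f = 64.58 + 45.7 = 110.28 kPa.
σ'_f = 110.28 > σ'_p = 79.8 kPa, so the stress path crosses the preconsolidation pressure — recompression up to σ'_p, then virgin compression beyond:
S_c = H/(1+e₀)·[C_r·log₁₀(σ'_p/σ'_0) + C_c·log₁₀(σ'_f/σ'_p)]
    = 7.5/1.93 × [0.057×log₁₀(79.8/64.58) + 0.23×log₁₀(110.28/79.8)]
    = 3.886 × [0.0052386 + 0.032314] = 0.1459 m

S_c ≈ 146 mm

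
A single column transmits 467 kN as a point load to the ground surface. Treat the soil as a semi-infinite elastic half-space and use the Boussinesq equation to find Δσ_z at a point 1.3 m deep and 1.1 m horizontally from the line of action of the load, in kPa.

Boussinesq vertical stress below a point load on an elastic half-space:
Δσ_z = 3P/(2πz²) · [1 + (r/z)²]^(−5/2)
r/z = 1.1/1.3 = 0.84615; [1+(r/z)²]^(−5/2) = 0.25925.
Δσ_z = 3×467/(2π×1.3²) × 0.25925 = 131.94 × 0.25925 = 34.21 kPa

Δσ_z ≈ 34.2 kPa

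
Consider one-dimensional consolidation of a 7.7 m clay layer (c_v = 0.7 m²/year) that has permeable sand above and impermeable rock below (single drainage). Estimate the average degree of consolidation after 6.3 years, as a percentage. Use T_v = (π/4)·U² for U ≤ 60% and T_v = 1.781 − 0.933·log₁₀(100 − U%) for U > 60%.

Drainage path length: H_d = H = 7.7 m (single drainage).
T_v = c_v·t/H_d² = 0.7×6.3/7.7² = 0.07438.
T_v = 0.07438 corresponds to the U ≤ 60% branch:
U = √(4T_v/π) = 0.3077

U ≈ 30.8 %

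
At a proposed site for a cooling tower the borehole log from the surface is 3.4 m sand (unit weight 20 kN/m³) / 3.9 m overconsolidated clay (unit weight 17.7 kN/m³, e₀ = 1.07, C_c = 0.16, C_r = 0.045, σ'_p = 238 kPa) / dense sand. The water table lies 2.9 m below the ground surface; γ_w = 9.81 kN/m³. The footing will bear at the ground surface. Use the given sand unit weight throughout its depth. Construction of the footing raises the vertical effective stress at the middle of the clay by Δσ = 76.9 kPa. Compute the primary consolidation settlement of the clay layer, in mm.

S_c ≈ 25.1 mm

Mid-depth of clay below the ground surface: z = 3.4 + 3.9/2 = 5.35 m.
Total vertical stress at mid-clay: σ_v = 20×3.4 + 17.7×1.95 = 102.52 kPa.
Pore pressure: u = 9.81×(5.35 − 2.9) = 24.035 kPa.
Initial effective stress: σ'_0 = σ_v − u = 102.52 − 24.035 = 78.485 kPa.
Final effective stress: σ'_f = 78.485 + 76.9 = 155.38 kPa.
σ'_f = 155.38 ≤ σ'_p = 238 kPa, so the clay remains overconsolidated and only the recompression index applies:
S_c = C_r·H/(1+e₀)·log₁₀(σ'_f/σ'_0) = 0.045×3.9/2.07×log₁₀(155.38/78.485)
    = 0.084784 × 0.29661 = 0.02515 m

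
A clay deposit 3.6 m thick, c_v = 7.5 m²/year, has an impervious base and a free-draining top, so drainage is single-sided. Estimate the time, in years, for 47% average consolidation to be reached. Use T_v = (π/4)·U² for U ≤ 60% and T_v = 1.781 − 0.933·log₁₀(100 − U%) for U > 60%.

Drainage path length: H_d = H = 3.6 m (single drainage).
U ≤ 60%: T_v = (π/4)·U² = (π/4)×0.47² = 0.17349.
t = T_v·H_d²/c_v = 0.17349×3.6²/7.5 = 0.2998 years.

t ≈ 0.3 years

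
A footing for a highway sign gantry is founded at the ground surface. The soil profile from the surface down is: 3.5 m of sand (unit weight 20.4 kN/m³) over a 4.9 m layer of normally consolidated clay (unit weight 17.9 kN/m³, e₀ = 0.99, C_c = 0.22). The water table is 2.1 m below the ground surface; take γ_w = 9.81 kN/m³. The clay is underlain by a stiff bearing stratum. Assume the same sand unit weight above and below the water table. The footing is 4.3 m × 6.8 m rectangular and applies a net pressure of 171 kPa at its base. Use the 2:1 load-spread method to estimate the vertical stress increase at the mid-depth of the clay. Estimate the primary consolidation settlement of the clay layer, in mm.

S_c ≈ 94.4 mm

Mid-depth of clay below the ground surface: z = 3.5 + 4.9/2 = 5.95 m.
Total vertical stress at mid-clay: σ_v = 20.4×3.5 + 17.9×2.45 = 115.25 kPa.
Pore pressure: u = 9.81×(5.95 − 2.1) = 37.769 kPa.
Initial effective stress: σ'_0 = σ_v − u = 115.25 − 37.769 = 77.481 kPa.
Stress increase at mid-clay by the 2:1 spreading method:
Δσ = qBL/((B+z)(L+z)) = 171×4.3×6.8/((4.3+5.95)(6.8+5.95)) = 38.26 kPa
Final effective stress: σ'_f = σ'_0 + Δσ = 77.481 + 38.26 = 115.74 kPa.
Normally consolidated clay, so the full stress increment lies on the virgin compression line:
S_c = C_c·H/(1+e₀)·log₁₀(σ'_f/σ'_0) = 0.22×4.9/(1+0.99)×log₁₀(115.74/77.481)
    = 0.54171 × 0.17429 = 0.09441 m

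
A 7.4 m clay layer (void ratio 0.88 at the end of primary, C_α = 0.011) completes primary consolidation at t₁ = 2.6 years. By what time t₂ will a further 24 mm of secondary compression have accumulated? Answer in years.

S_s = C_α·H/(1+e_p)·log₁₀(t₂/t₁) ⇒ log₁₀(t₂/t₁) = S_s·(1+e_p)/(C_α·H).
log₁₀(t₂/t₁) = 0.024 × (1+0.88) / (0.011×7.4) = 0.5543
t₂ = t₁ × 10^0.5543 = 2.6 × 3.583 = 9.317 years

t₂ ≈ 9.32 years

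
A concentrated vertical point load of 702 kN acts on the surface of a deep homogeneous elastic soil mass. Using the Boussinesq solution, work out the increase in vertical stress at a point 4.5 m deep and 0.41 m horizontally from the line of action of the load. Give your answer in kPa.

Boussinesq vertical stress below a point load on an elastic half-space:
Δσ_z = 3P/(2πz²) · [1 + (r/z)²]^(−5/2)
r/z = 0.41/4.5 = 0.091111; [1+(r/z)²]^(−5/2) = 0.97954.
Δσ_z = 3×702/(2π×4.5²) × 0.97954 = 16.552 × 0.97954 = 16.21 kPa

Δσ_z ≈ 16.2 kPa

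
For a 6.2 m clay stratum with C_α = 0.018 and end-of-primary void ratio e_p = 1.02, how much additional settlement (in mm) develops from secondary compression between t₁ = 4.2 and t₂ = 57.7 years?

S_s ≈ 62.9 mm

Secondary compression: S_s = C_α·H/(1+e_p)·log₁₀(t₂/t₁)
S_s = 0.018×6.2/(1+1.02)×log₁₀(57.7/4.2)
    = 0.05525 × 1.138 = 0.06287 m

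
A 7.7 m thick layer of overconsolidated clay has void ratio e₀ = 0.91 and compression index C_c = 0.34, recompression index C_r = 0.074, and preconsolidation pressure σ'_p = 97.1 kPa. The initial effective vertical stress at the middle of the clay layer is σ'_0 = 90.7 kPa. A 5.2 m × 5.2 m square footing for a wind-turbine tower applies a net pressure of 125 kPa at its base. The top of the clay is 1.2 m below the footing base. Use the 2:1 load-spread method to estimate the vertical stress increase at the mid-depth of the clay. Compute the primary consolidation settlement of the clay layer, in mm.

Mid-depth of clay below the footing base: z = 1.2 + 7.7/2 = 5.05 m.
Stress increase at mid-clay by the 2:1 spreading method:
Δσ = qBL/((B+z)(L+z)) = 125×5.2×5.2/((5.2+5.05)(5.2+5.05)) = 32.171 kPa
Final effective stress: σ'_f = 90.7 + 32.171 = 122.87 kPa.
σ'_f = 122.87 > σ'_p = 97.1 kPa, so the stress path crosses the preconsolidation pressure — recompression up to σ'_p, then virgin compression beyond:
S_c = H/(1+e₀)·[C_r·log₁₀(σ'_p/σ'_0) + C_c·log₁₀(σ'_f/σ'_p)]
    = 7.7/1.91 × [0.074×log₁₀(97.1/90.7) + 0.34×log₁₀(122.87/97.1)]
    = 4.0314 × [0.0021913 + 0.034757] = 0.149 m

S_c ≈ 149 mm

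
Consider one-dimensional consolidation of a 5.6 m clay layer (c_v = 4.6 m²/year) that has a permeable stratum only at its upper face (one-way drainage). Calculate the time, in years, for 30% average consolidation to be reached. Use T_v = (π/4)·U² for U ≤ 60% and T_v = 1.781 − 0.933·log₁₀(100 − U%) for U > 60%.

Drainage path length: H_d = H = 5.6 m (single drainage).
U ≤ 60%: T_v = (π/4)·U² = (π/4)×0.3² = 0.070686.
t = T_v·H_d²/c_v = 0.070686×5.6²/4.6 = 0.4819 years.

t ≈ 0.482 years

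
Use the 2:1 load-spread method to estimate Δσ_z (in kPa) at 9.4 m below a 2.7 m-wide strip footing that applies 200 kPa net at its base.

By the 2:1 method the load spreads at 1 horizontal : 2 vertical, so at depth z the loaded area has grown by z in each plan dimension:
Δσ = qB/(B+z) = 200×2.7/(2.7+9.4) = 44.628 kPa

Δσ_z ≈ 44.6 kPa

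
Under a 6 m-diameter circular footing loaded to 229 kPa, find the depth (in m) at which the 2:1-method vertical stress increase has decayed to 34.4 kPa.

z ≈ 9.48 m

2:1 spreading — at depth z the loaded area has grown by z in each plan dimension:
qD²/(D+z)² = Δσ_z ⇒ z = D(√(q/Δσ_z) − 1) = 6×(√(229/34.4) − 1) = 9.481 m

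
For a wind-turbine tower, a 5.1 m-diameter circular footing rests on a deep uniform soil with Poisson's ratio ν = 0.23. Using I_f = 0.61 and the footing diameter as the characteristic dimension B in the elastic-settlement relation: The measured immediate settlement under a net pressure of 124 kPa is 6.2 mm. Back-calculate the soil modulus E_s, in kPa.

E_s ≈ 58900 kPa

S_e = q·B·(1−ν²)/E_s · I_f  ⇒  E_s = q·B·(1−ν²)·I_f / S_e.
E_s = 124 × 5.1 × 0.9471 × 0.61 / 0.0062 = 58930 kPa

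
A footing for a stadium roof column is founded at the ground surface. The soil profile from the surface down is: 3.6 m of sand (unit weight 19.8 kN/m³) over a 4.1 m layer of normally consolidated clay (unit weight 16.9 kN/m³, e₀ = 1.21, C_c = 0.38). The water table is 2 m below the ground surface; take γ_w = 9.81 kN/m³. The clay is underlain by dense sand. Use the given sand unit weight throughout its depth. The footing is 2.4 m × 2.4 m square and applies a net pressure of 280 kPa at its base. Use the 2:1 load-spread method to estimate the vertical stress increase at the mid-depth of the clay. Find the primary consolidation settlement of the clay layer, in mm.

S_c ≈ 93 mm

Mid-depth of clay below the ground surface: z = 3.6 + 4.1/2 = 5.65 m.
Total vertical stress at mid-clay: σ_v = 19.8×3.6 + 16.9×2.05 = 105.92 kPa.
Pore pressure: u = 9.81×(5.65 − 2) = 35.806 kPa.
Initial effective stress: σ'_0 = σ_v − u = 105.92 − 35.806 = 70.114 kPa.
Stress increase at mid-clay by the 2:1 spreading method:
Δσ = qBL/((B+z)(L+z)) = 280×2.4×2.4/((2.4+5.65)(2.4+5.65)) = 24.888 kPa
Final effective stress: σ'_f = σ'_0 + Δσ = 70.114 + 24.888 = 95.002 kPa.
Normally consolidated clay, so the full stress increment lies on the virgin compression line:
S_c = C_c·H/(1+e₀)·log₁₀(σ'_f/σ'_0) = 0.38×4.1/(1+1.21)×log₁₀(95.002/70.114)
    = 0.70498 × 0.13193 = 0.09301 m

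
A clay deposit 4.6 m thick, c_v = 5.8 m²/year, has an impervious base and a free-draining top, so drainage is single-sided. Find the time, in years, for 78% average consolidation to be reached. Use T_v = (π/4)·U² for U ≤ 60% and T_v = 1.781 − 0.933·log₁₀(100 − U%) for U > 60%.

Drainage path length: H_d = H = 4.6 m (single drainage).
U > 60%: T_v = 1.781 − 0.933·log₁₀(100 − 78) = 0.52852.
t = T_v·H_d²/c_v = 0.52852×4.6²/5.8 = 1.928 years.

t ≈ 1.93 years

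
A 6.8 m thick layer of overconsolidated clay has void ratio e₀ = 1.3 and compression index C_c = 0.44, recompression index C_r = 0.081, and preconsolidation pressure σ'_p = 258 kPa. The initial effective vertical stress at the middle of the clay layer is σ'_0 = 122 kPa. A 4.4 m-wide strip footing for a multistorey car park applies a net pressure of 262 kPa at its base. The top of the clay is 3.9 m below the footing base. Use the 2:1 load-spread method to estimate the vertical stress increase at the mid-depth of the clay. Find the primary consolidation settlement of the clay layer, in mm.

Mid-depth of clay below the footing base: z = 3.9 + 6.8/2 = 7.3 m.
Stress increase at mid-clay by the 2:1 spreading method:
Δσ = qB/(B+z) = 262×4.4/(4.4+7.3) = 98.53 kPa
Final effective stress: σ'_f = 122 + 98.53 = 220.53 kPa.
σ'_f = 220.53 ≤ σ'_p = 258 kPa, so the clay remains overconsolidated and only the recompression index applies:
S_c = C_r·H/(1+e₀)·log₁₀(σ'_f/σ'_0) = 0.081×6.8/2.3×log₁₀(220.53/122)
    = 0.23948 × 0.25711 = 0.06157 m

S_c ≈ 61.6 mm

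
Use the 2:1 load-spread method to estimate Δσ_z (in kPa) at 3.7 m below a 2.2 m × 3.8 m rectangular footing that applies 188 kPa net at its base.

By the 2:1 method the load spreads at 1 horizontal : 2 vertical, so at depth z the loaded area has grown by z in each plan dimension:
Δσ = qBL/((B+z)(L+z)) = 188×2.2×3.8/((2.2+3.7)(3.8+3.7)) = 35.518 kPa

Δσ_z ≈ 35.5 kPa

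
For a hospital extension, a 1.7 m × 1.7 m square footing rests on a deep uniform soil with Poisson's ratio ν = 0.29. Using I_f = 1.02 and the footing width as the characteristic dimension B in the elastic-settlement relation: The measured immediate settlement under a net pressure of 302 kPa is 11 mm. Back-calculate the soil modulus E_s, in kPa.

E_s ≈ 43600 kPa

S_e = q·B·(1−ν²)/E_s · I_f  ⇒  E_s = q·B·(1−ν²)·I_f / S_e.
E_s = 302 × 1.7 × 0.9159 × 1.02 / 0.011 = 43600 kPa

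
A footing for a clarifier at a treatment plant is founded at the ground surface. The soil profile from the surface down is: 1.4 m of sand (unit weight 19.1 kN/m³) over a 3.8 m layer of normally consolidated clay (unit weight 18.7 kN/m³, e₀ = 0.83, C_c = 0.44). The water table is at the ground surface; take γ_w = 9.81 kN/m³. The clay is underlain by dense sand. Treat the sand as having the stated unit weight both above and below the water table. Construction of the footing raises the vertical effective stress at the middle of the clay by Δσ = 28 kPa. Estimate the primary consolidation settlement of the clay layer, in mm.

Mid-depth of clay below the ground surface: z = 1.4 + 3.8/2 = 3.3 m.
Total vertical stress at mid-clay: σ_v = 19.1×1.4 + 18.7×1.9 = 62.27 kPa.
Pore pressure: u = 9.81×(3.3 − 0) = 32.373 kPa.
Initial effective stress: σ'_0 = σ_v − u = 62.27 − 32.373 = 29.897 kPa.
Final effective stress: σ'_f = σ'_0 + Δσ = 29.897 + 28 = 57.897 kPa.
Normally consolidated clay, so the full stress increment lies on the virgin compression line:
S_c = C_c·H/(1+e₀)·log₁₀(σ'_f/σ'_0) = 0.44×3.8/(1+0.83)×log₁₀(57.897/29.897)
    = 0.91366 × 0.28703 = 0.2622 m

S_c ≈ 262 mm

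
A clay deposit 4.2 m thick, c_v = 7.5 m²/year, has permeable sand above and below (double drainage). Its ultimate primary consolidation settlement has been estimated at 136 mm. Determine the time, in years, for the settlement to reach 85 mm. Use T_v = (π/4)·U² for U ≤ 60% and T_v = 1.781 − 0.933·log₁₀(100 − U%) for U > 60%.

Drainage path length: H_d = H/2 = 2.1 m (double drainage).
U = S(t)/S_ult = 85/136 = 0.625.
U > 60%: T_v = 1.781 − 0.933·log₁₀(100 − 62.5) = 0.31243.
t = T_v·H_d²/c_v = 0.31243×2.1²/7.5 = 0.1837 years.

t ≈ 0.184 years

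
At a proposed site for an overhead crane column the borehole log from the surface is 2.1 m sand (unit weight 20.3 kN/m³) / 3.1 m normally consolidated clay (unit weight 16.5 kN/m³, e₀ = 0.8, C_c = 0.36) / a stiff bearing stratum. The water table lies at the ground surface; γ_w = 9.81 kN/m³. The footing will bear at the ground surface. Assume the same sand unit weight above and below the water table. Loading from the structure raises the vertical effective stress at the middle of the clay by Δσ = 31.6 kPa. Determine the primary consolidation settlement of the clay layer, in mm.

Mid-depth of clay below the ground surface: z = 2.1 + 3.1/2 = 3.65 m.
Total vertical stress at mid-clay: σ_v = 20.3×2.1 + 16.5×1.55 = 68.205 kPa.
Pore pressure: u = 9.81×(3.65 − 0) = 35.806 kPa.
Initial effective stress: σ'_0 = σ_v − u = 68.205 − 35.806 = 32.399 kPa.
Final effective stress: σ'_f = σ'_0 + Δσ = 32.399 + 31.6 = 63.999 kPa.
Normally consolidated clay, so the full stress increment lies on the virgin compression line:
S_c = C_c·H/(1+e₀)·log₁₀(σ'_f/σ'_0) = 0.36×3.1/(1+0.8)×log₁₀(63.999/32.399)
    = 0.62 × 0.29564 = 0.1833 m

S_c ≈ 183 mm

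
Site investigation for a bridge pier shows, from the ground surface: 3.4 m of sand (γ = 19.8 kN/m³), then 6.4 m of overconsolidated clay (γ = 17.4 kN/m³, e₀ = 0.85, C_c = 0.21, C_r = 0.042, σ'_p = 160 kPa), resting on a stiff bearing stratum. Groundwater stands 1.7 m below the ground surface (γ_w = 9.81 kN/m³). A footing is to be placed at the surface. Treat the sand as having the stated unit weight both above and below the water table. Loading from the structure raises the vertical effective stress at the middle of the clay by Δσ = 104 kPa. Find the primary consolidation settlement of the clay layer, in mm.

S_c ≈ 83.1 mm

Mid-depth of clay below the ground surface: z = 3.4 + 6.4/2 = 6.6 m.
Total vertical stress at mid-clay: σ_v = 19.8×3.4 + 17.4×3.2 = 123 kPa.
Pore pressure: u = 9.81×(6.6 − 1.7) = 48.069 kPa.
Initial effective stress: σ'_0 = σ_v − u = 123 − 48.069 = 74.931 kPa.
Final effective stress: σ'_f = 74.931 + 104 = 178.93 kPa.
σ'_f = 178.93 > σ'_p = 160 kPa, so the stress path crosses the preconsolidation pressure — recompression up to σ'_p, then virgin compression beyond:
S_c = H/(1+e₀)·[C_r·log₁₀(σ'_p/σ'_0) + C_c·log₁₀(σ'_f/σ'_p)]
    = 6.4/1.85 × [0.042×log₁₀(160/74.931) + 0.21×log₁₀(178.93/160)]
    = 3.4595 × [0.013837 + 0.010198] = 0.08315 m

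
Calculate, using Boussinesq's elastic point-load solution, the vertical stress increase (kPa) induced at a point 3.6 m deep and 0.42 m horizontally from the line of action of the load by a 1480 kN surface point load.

Δσ_z ≈ 52.7 kPa

Boussinesq vertical stress below a point load on an elastic half-space:
Δσ_z = 3P/(2πz²) · [1 + (r/z)²]^(−5/2)
r/z = 0.42/3.6 = 0.11667; [1+(r/z)²]^(−5/2) = 0.96677.
Δσ_z = 3×1480/(2π×3.6²) × 0.96677 = 54.525 × 0.96677 = 52.71 kPa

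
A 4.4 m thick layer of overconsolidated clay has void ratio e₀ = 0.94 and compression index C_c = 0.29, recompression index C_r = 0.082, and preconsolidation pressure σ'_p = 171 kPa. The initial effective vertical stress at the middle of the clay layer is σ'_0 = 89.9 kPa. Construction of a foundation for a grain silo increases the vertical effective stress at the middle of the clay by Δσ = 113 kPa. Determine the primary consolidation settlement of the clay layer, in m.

Final effective stress: σ'_f = 89.9 + 113 = 202.9 kPa.
σ'_f = 202.9 > σ'_p = 171 kPa, so the stress path crosses the preconsolidation pressure — recompression up to σ'_p, then virgin compression beyond:
S_c = H/(1+e₀)·[C_r·log₁₀(σ'_p/σ'_0) + C_c·log₁₀(σ'_f/σ'_p)]
    = 4.4/1.94 × [0.082×log₁₀(171/89.9) + 0.29×log₁₀(202.9/171)]
    = 2.268 × [0.022897 + 0.021543] = 0.1008 m

S_c ≈ 0.101 m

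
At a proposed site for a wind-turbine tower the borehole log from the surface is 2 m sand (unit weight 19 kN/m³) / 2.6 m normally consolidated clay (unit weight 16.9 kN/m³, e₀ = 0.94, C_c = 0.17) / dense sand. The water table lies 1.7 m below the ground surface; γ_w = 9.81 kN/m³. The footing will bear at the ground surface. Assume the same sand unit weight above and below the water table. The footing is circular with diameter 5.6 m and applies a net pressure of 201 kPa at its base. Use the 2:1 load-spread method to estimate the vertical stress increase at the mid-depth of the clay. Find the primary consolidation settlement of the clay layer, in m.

S_c ≈ 0.102 m

Mid-depth of clay below the ground surface: z = 2 + 2.6/2 = 3.3 m.
Total vertical stress at mid-clay: σ_v = 19×2 + 16.9×1.3 = 59.97 kPa.
Pore pressure: u = 9.81×(3.3 − 1.7) = 15.696 kPa.
Initial effective stress: σ'_0 = σ_v − u = 59.97 − 15.696 = 44.274 kPa.
Stress increase at mid-clay by the 2:1 spreading method:
Δσ ≈ qD²/(D+z)² = 201×5.6²/(5.6+3.3)² = 79.578 kPa
Final effective stress: σ'_f = σ'_0 + Δσ = 44.274 + 79.578 = 123.85 kPa.
Normally consolidated clay, so the full stress increment lies on the virgin compression line:
S_c = C_c·H/(1+e₀)·log₁₀(σ'_f/σ'_0) = 0.17×2.6/(1+0.94)×log₁₀(123.85/44.274)
    = 0.22784 × 0.44675 = 0.1018 m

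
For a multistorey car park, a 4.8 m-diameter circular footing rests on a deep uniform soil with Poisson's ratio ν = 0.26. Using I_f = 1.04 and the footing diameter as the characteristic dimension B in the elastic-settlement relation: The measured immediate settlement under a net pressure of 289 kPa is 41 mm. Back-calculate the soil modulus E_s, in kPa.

S_e = q·B·(1−ν²)/E_s · I_f  ⇒  E_s = q·B·(1−ν²)·I_f / S_e.
E_s = 289 × 4.8 × 0.9324 × 1.04 / 0.041 = 32810 kPa

E_s ≈ 32800 kPa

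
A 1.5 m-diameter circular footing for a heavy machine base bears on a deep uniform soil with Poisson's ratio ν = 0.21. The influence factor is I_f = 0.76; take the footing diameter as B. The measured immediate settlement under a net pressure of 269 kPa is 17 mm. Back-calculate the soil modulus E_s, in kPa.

S_e = q·B·(1−ν²)/E_s · I_f  ⇒  E_s = q·B·(1−ν²)·I_f / S_e.
E_s = 269 × 1.5 × 0.9559 × 0.76 / 0.017 = 17240 kPa

E_s ≈ 17200 kPa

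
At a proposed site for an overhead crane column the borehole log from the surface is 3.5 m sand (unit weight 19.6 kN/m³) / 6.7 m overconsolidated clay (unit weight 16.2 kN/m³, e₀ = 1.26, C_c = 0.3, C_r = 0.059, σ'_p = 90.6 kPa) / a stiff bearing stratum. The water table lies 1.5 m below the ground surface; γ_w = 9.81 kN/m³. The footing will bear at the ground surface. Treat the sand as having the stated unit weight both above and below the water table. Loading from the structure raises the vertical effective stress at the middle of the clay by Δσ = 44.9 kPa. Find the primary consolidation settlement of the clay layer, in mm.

S_c ≈ 112 mm

Mid-depth of clay below the ground surface: z = 3.5 + 6.7/2 = 6.85 m.
Total vertical stress at mid-clay: σ_v = 19.6×3.5 + 16.2×3.35 = 122.87 kPa.
Pore pressure: u = 9.81×(6.85 − 1.5) = 52.483 kPa.
Initial effective stress: σ'_0 = σ_v − u = 122.87 − 52.483 = 70.387 kPa.
Final effective stress: σ'_f = 70.387 + 44.9 = 115.29 kPa.
σ'_f = 115.29 > σ'_p = 90.6 kPa, so the stress path crosses the preconsolidation pressure — recompression up to σ'_p, then virgin compression beyond:
S_c = H/(1+e₀)·[C_r·log₁₀(σ'_p/σ'_0) + C_c·log₁₀(σ'_f/σ'_p)]
    = 6.7/2.26 × [0.059×log₁₀(90.6/70.387) + 0.3×log₁₀(115.29/90.6)]
    = 2.9646 × [0.0064685 + 0.031399] = 0.1123 m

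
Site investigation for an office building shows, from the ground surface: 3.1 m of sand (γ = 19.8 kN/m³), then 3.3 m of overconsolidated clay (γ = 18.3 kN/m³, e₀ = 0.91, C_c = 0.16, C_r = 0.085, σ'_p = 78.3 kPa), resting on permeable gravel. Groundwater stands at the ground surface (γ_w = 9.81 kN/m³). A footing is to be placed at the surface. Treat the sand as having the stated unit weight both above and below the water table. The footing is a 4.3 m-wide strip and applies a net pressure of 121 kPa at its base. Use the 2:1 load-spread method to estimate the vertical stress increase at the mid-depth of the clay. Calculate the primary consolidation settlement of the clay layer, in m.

S_c ≈ 0.0677 m

Mid-depth of clay below the ground surface: z = 3.1 + 3.3/2 = 4.75 m.
Total vertical stress at mid-clay: σ_v = 19.8×3.1 + 18.3×1.65 = 91.575 kPa.
Pore pressure: u = 9.81×(4.75 − 0) = 46.598 kPa.
Initial effective stress: σ'_0 = σ_v − u = 91.575 − 46.598 = 44.977 kPa.
Stress increase at mid-clay by the 2:1 spreading method:
Δσ = qB/(B+z) = 121×4.3/(4.3+4.75) = 57.492 kPa
Final effective stress: σ'_f = 44.977 + 57.492 = 102.47 kPa.
σ'_f = 102.47 > σ'_p = 78.3 kPa, so the stress path crosses the preconsolidation pressure — recompression up to σ'_p, then virgin compression beyond:
S_c = H/(1+e₀)·[C_r·log₁₀(σ'_p/σ'_0) + C_c·log₁₀(σ'_f/σ'_p)]
    = 3.3/1.91 × [0.085×log₁₀(78.3/44.977) + 0.16×log₁₀(102.47/78.3)]
    = 1.7277 × [0.020466 + 0.018694] = 0.06766 m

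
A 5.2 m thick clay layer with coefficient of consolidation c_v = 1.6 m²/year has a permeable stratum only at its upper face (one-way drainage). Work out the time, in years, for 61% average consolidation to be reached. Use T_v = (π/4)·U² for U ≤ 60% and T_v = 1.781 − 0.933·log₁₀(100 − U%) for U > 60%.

t ≈ 5.01 years

Drainage path length: H_d = H = 5.2 m (single drainage).
U > 60%: T_v = 1.781 − 0.933·log₁₀(100 − 61) = 0.29654.
t = T_v·H_d²/c_v = 0.29654×5.2²/1.6 = 5.012 years.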